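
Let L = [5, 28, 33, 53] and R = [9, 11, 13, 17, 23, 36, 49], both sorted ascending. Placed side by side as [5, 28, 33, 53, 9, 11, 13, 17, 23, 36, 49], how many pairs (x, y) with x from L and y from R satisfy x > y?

Cross-inversions: 17

For each element r of the right run, count left-run elements greater than r:
r = 9: 28, 33, 53 → 3
r = 11: 28, 33, 53 → 3
r = 13: 28, 33, 53 → 3
r = 17: 28, 33, 53 → 3
r = 23: 28, 33, 53 → 3
r = 36: 53 → 1
r = 49: 53 → 1
Cross-inversions: 3 + 3 + 3 + 3 + 3 + 1 + 1 = 17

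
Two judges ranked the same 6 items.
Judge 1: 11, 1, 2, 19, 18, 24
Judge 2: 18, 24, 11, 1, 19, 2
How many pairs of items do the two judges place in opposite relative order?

9 discordant pairs

Assign each item its position (1..6) in the first ordering, then rewrite the second ordering as that position sequence:
positions: 11→1, 1→2, 2→3, 19→4, 18→5, 24→6
second ordering as positions: [5, 6, 1, 2, 4, 3]
Discordant pairs = inversions in this position sequence.
5: 1, 2, 4, 3 → 4
6: 1, 2, 4, 3 → 4
1: 0
2: 0
4: 3 → 1
3: 0
Total: 4 + 4 + 0 + 0 + 1 + 0 = 9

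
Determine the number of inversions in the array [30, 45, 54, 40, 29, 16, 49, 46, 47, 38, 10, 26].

There are 41 inversions.

Element-by-element contributions:
30: 4
45: 6
54: 9
40: 5
29: 3
16: 1
49: 5
46: 3
47: 3
38: 2
10: 0
26: 0
Sum: 4 + 6 + 9 + 5 + 3 + 1 + 5 + 3 + 3 + 2 + 0 + 0 = 41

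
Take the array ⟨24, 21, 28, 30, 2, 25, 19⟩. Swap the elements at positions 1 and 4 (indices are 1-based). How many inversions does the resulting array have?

15

Positions 1 and 4 hold 24 and 30; after swapping, the array is [30, 21, 28, 24, 2, 25, 19].
Sweep left to right; for each value list the smaller values that follow it:
30: 6
21: 2
28: 4
24: 2
2: 0
25: 1
19: 0
Sum: 6 + 2 + 4 + 2 + 0 + 1 + 0 = 15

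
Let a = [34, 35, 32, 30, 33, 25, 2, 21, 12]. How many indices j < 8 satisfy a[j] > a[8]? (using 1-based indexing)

6

The element at index 8 is 21.
Elements before it: 34, 35, 32, 30, 33, 25, 2
Those larger than 21: 34, 35, 32, 30, 33, 25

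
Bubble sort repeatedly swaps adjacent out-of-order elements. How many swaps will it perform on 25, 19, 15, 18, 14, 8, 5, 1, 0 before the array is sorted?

Minimum adjacent swaps = number of inversions (each swap of adjacent out-of-order elements removes one inversion and no swap can remove more).
Count inversions — for each element, later elements that are smaller:
25: 19, 15, 18, 14, 8, 5, 1, 0 → 8
19: 15, 18, 14, 8, 5, 1, 0 → 7
15: 14, 8, 5, 1, 0 → 5
18: 14, 8, 5, 1, 0 → 5
14: 8, 5, 1, 0 → 4
8: 5, 1, 0 → 3
5: 1, 0 → 2
1: 0 → 1
0: none → 0
Total inversions: 8 + 7 + 5 + 5 + 4 + 3 + 2 + 1 + 0 = 35

35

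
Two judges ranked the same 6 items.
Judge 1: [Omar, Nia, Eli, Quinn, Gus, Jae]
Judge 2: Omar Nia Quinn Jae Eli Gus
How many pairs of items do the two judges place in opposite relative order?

Assign each item its position (1..6) in the first ordering, then rewrite the second ordering as that position sequence:
positions: Omar→1, Nia→2, Eli→3, Quinn→4, Gus→5, Jae→6
second ordering as positions: [1, 2, 4, 6, 3, 5]
Discordant pairs = inversions in this position sequence.
1: 0
2: 0
4: 3 → 1
6: 3, 5 → 2
3: 0
5: 0
Total: 0 + 0 + 1 + 2 + 0 + 0 = 3

3 discordant pairs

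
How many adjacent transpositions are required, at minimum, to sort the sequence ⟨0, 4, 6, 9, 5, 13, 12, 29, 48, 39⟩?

4

Minimum adjacent swaps = number of inversions (each swap of adjacent out-of-order elements removes one inversion and no swap can remove more).
Count inversions — for each element, later elements that are smaller:
0: none → 0
4: none → 0
6: 5 → 1
9: 5 → 1
5: none → 0
13: 12 → 1
12: none → 0
29: none → 0
48: 39 → 1
39: none → 0
Total inversions: 0 + 0 + 1 + 1 + 0 + 1 + 0 + 0 + 1 + 0 = 4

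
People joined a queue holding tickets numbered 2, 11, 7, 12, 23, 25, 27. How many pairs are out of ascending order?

Out-of-order index pairs (0-indexed):
(1,2): 11 > 7
That's 1 pair.

1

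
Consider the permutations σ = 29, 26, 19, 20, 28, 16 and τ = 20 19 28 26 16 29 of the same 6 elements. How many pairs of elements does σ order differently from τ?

9

Assign each item its position (1..6) in the first ordering, then rewrite the second ordering as that position sequence:
positions: 29→1, 26→2, 19→3, 20→4, 28→5, 16→6
second ordering as positions: [4, 3, 5, 2, 6, 1]
Discordant pairs = inversions in this position sequence.
4: 3, 2, 1 → 3
3: 2, 1 → 2
5: 2, 1 → 2
2: 1 → 1
6: 1 → 1
1: 0
Total: 3 + 2 + 2 + 1 + 1 + 0 = 9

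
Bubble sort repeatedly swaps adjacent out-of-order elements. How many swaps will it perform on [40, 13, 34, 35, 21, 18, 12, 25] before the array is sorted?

Each adjacent swap fixes exactly one inversion, so the minimum swap count equals the number of inversions.
Count inversions — for each element, later elements that are smaller:
40: 13, 34, 35, 21, 18, 12, 25 → 7
13: 12 → 1
34: 21, 18, 12, 25 → 4
35: 21, 18, 12, 25 → 4
21: 18, 12 → 2
18: 12 → 1
12: none → 0
25: none → 0
Total inversions: 7 + 1 + 4 + 4 + 2 + 1 + 0 + 0 = 19

19 swaps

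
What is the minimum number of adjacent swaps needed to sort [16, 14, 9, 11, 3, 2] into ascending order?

14

The minimum number of adjacent swaps to sort an array equals its inversion count, since every such swap removes exactly one inversion.
Count inversions — for each element, later elements that are smaller:
16: 14, 9, 11, 3, 2 → 5
14: 9, 11, 3, 2 → 4
9: 3, 2 → 2
11: 3, 2 → 2
3: 2 → 1
2: none → 0
Total inversions: 5 + 4 + 2 + 2 + 1 + 0 = 14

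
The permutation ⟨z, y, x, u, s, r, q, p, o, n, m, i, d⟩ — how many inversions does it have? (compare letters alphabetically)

Inversions: 78

Element-by-element contributions:
z → y, x, u, s, r, q, p, o, n, m, i, d → 12
y → x, u, s, r, q, p, o, n, m, i, d → 11
x → u, s, r, q, p, o, n, m, i, d → 10
u → s, r, q, p, o, n, m, i, d → 9
s → r, q, p, o, n, m, i, d → 8
r → q, p, o, n, m, i, d → 7
q → p, o, n, m, i, d → 6
p → o, n, m, i, d → 5
o → n, m, i, d → 4
n → m, i, d → 3
m → i, d → 2
i → d → 1
d → none → 0
Sum: 12 + 11 + 10 + 9 + 8 + 7 + 6 + 5 + 4 + 3 + 2 + 1 + 0 = 78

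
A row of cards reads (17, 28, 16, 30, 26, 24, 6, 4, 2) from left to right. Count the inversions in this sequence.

For each element, count later entries that are smaller:
17: 4
28: 6
16: 3
30: 5
26: 4
24: 3
6: 2
4: 1
2: 0
Sum: 4 + 6 + 3 + 5 + 4 + 3 + 2 + 1 + 0 = 28

There are 28 inversions.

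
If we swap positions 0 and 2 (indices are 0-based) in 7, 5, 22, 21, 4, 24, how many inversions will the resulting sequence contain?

Positions 0 and 2 hold 7 and 22; after swapping, the array is [22, 5, 7, 21, 4, 24].
Sweep left to right; for each value list the smaller values that follow it:
22: 4
5: 1
7: 1
21: 1
4: 0
24: 0
Sum: 4 + 1 + 1 + 1 + 0 + 0 = 7

7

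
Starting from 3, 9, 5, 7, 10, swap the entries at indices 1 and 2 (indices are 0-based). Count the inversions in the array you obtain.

1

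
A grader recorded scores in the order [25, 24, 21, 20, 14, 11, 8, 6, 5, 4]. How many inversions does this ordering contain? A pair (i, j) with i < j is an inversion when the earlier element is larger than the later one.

Count, for each position, how many later elements it exceeds:
25: 9
24: 8
21: 7
20: 6
14: 5
11: 4
8: 3
6: 2
5: 1
4: 0
Sum: 9 + 8 + 7 + 6 + 5 + 4 + 3 + 2 + 1 + 0 = 45

45 inversions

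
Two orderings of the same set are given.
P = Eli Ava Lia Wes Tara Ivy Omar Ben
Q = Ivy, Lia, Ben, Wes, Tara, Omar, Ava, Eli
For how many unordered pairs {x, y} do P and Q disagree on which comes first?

Assign each item its position (1..8) in the first ordering, then rewrite the second ordering as that position sequence:
positions: Eli→1, Ava→2, Lia→3, Wes→4, Tara→5, Ivy→6, Omar→7, Ben→8
second ordering as positions: [6, 3, 8, 4, 5, 7, 2, 1]
Discordant pairs = inversions in this position sequence.
6: 3, 4, 5, 2, 1 → 5
3: 2, 1 → 2
8: 4, 5, 7, 2, 1 → 5
4: 2, 1 → 2
5: 2, 1 → 2
7: 2, 1 → 2
2: 1 → 1
1: 0
Total: 5 + 2 + 5 + 2 + 2 + 2 + 1 + 0 = 19

19 disagreeing pairs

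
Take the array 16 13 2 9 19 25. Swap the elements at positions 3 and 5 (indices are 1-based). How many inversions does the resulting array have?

Inversions: 8

Positions 3 and 5 hold 2 and 19; after swapping, the array is [16, 13, 19, 9, 2, 25].
Sweep left to right; for each value list the smaller values that follow it:
16: 3
13: 2
19: 2
9: 1
2: 0
25: 0
Sum: 3 + 2 + 2 + 1 + 0 + 0 = 8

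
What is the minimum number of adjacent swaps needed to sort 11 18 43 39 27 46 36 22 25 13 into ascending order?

24

Minimum adjacent swaps = number of inversions (each swap of adjacent out-of-order elements removes one inversion and no swap can remove more).
Count inversions — for each element, later elements that are smaller:
11: none → 0
18: 13 → 1
43: 39, 27, 36, 22, 25, 13 → 6
39: 27, 36, 22, 25, 13 → 5
27: 22, 25, 13 → 3
46: 36, 22, 25, 13 → 4
36: 22, 25, 13 → 3
22: 13 → 1
25: 13 → 1
13: none → 0
Total inversions: 0 + 1 + 6 + 5 + 3 + 4 + 3 + 1 + 1 + 0 = 24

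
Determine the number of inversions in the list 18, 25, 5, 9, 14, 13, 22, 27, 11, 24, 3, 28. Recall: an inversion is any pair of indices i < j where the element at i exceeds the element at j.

There are 28 inversions.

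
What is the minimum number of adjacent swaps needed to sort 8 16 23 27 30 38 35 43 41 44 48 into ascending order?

Minimum adjacent swaps = number of inversions (each swap of adjacent out-of-order elements removes one inversion and no swap can remove more).
Count inversions — for each element, later elements that are smaller:
8: none → 0
16: none → 0
23: none → 0
27: none → 0
30: none → 0
38: 35 → 1
35: none → 0
43: 41 → 1
41: none → 0
44: none → 0
48: none → 0
Total inversions: 0 + 0 + 0 + 0 + 0 + 1 + 0 + 1 + 0 + 0 + 0 = 2

There are 2 swaps.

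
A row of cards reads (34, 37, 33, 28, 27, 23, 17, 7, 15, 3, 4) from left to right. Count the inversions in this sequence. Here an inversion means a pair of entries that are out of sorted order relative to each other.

52 inversions

Element-by-element contributions:
34 → 33, 28, 27, 23, 17, 7, 15, 3, 4 → 9
37 → 33, 28, 27, 23, 17, 7, 15, 3, 4 → 9
33 → 28, 27, 23, 17, 7, 15, 3, 4 → 8
28 → 27, 23, 17, 7, 15, 3, 4 → 7
27 → 23, 17, 7, 15, 3, 4 → 6
23 → 17, 7, 15, 3, 4 → 5
17 → 7, 15, 3, 4 → 4
7 → 3, 4 → 2
15 → 3, 4 → 2
3 → none → 0
4 → none → 0
Sum: 9 + 9 + 8 + 7 + 6 + 5 + 4 + 2 + 2 + 0 + 0 = 52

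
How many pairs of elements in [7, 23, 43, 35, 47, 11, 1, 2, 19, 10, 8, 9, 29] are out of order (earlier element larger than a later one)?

There are 44 inversions.

Element-by-element contributions:
7 → 1, 2 → 2
23 → 11, 1, 2, 19, 10, 8, 9 → 7
43 → 35, 11, 1, 2, 19, 10, 8, 9, 29 → 9
35 → 11, 1, 2, 19, 10, 8, 9, 29 → 8
47 → 11, 1, 2, 19, 10, 8, 9, 29 → 8
11 → 1, 2, 10, 8, 9 → 5
1 → none → 0
2 → none → 0
19 → 10, 8, 9 → 3
10 → 8, 9 → 2
8 → none → 0
9 → none → 0
29 → none → 0
Sum: 2 + 7 + 9 + 8 + 8 + 5 + 0 + 0 + 3 + 2 + 0 + 0 + 0 = 44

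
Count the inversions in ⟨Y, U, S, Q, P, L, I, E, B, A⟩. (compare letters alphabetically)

Sweep left to right; for each value list the smaller values that follow it:
Y: 9
U: 8
S: 7
Q: 6
P: 5
L: 4
I: 3
E: 2
B: 1
A: 0
Sum: 9 + 8 + 7 + 6 + 5 + 4 + 3 + 2 + 1 + 0 = 45

45 inversions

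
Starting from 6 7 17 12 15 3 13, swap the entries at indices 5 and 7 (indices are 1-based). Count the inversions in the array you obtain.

8

Positions 5 and 7 hold 15 and 13; after swapping, the array is [6, 7, 17, 12, 13, 3, 15].
For each element, count later entries that are smaller:
6 → 3 → 1
7 → 3 → 1
17 → 12, 13, 3, 15 → 4
12 → 3 → 1
13 → 3 → 1
3 → none → 0
15 → none → 0
Sum: 1 + 1 + 4 + 1 + 1 + 0 + 0 = 8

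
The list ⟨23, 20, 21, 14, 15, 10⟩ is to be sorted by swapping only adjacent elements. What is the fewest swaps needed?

Swaps: 13

Each adjacent swap fixes exactly one inversion, so the minimum swap count equals the number of inversions.
Count inversions — for each element, later elements that are smaller:
23: 20, 21, 14, 15, 10 → 5
20: 14, 15, 10 → 3
21: 14, 15, 10 → 3
14: 10 → 1
15: 10 → 1
10: none → 0
Total inversions: 5 + 3 + 3 + 1 + 1 + 0 = 13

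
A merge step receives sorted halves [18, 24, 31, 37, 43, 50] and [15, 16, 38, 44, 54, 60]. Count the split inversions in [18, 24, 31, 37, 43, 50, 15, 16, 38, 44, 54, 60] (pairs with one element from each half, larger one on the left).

15

Take each right-half value and tally the left-half values above it:
r = 15: 18, 24, 31, 37, 43, 50 → 6
r = 16: 18, 24, 31, 37, 43, 50 → 6
r = 38: 43, 50 → 2
r = 44: 50 → 1
r = 54: none → 0
r = 60: none → 0
Cross-inversions: 6 + 6 + 2 + 1 + 0 + 0 = 15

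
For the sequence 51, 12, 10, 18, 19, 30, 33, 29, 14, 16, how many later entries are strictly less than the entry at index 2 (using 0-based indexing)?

0

The element at index 2 is 10.
Elements after it: 18, 19, 30, 33, 29, 14, 16
None of them are smaller than 10.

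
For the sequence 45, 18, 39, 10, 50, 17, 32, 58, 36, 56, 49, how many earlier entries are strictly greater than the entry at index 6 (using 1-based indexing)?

4

The element at index 6 is 17.
Elements before it: 45, 18, 39, 10, 50
Those larger than 17: 45, 18, 39, 50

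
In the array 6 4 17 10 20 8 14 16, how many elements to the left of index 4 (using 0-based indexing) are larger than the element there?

The element at index 4 is 20.
Elements before it: 6, 4, 17, 10
None of them are larger than 20.

0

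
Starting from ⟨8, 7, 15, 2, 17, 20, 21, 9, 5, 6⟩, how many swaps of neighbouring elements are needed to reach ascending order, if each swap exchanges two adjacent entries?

22

Minimum adjacent swaps = number of inversions (each swap of adjacent out-of-order elements removes one inversion and no swap can remove more).
Count inversions — for each element, later elements that are smaller:
8: 7, 2, 5, 6 → 4
7: 2, 5, 6 → 3
15: 2, 9, 5, 6 → 4
2: none → 0
17: 9, 5, 6 → 3
20: 9, 5, 6 → 3
21: 9, 5, 6 → 3
9: 5, 6 → 2
5: none → 0
6: none → 0
Total inversions: 4 + 3 + 4 + 0 + 3 + 3 + 3 + 2 + 0 + 0 = 22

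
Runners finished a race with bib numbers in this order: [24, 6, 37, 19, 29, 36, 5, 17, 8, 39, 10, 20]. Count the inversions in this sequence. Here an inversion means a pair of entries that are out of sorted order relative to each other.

Element-by-element contributions:
24 → 6, 19, 5, 17, 8, 10, 20 → 7
6 → 5 → 1
37 → 19, 29, 36, 5, 17, 8, 10, 20 → 8
19 → 5, 17, 8, 10 → 4
29 → 5, 17, 8, 10, 20 → 5
36 → 5, 17, 8, 10, 20 → 5
5 → none → 0
17 → 8, 10 → 2
8 → none → 0
39 → 10, 20 → 2
10 → none → 0
20 → none → 0
Sum: 7 + 1 + 8 + 4 + 5 + 5 + 0 + 2 + 0 + 2 + 0 + 0 = 34

34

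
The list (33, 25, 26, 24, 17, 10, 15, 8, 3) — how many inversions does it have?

34

Count, for each position, how many later elements it exceeds:
33 → 25, 26, 24, 17, 10, 15, 8, 3 → 8
25 → 24, 17, 10, 15, 8, 3 → 6
26 → 24, 17, 10, 15, 8, 3 → 6
24 → 17, 10, 15, 8, 3 → 5
17 → 10, 15, 8, 3 → 4
10 → 8, 3 → 2
15 → 8, 3 → 2
8 → 3 → 1
3 → none → 0
Sum: 8 + 6 + 6 + 5 + 4 + 2 + 2 + 1 + 0 = 34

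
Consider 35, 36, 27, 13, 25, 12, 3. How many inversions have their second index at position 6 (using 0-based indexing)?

The element at index 6 is 3.
Elements before it: 35, 36, 27, 13, 25, 12
Those larger than 3: 35, 36, 27, 13, 25, 12

6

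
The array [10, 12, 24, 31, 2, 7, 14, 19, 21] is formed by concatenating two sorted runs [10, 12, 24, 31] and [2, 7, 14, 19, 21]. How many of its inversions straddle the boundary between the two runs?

14 cross-inversions

Take each right-half value and tally the left-half values above it:
r = 2: 10, 12, 24, 31 → 4
r = 7: 10, 12, 24, 31 → 4
r = 14: 24, 31 → 2
r = 19: 24, 31 → 2
r = 21: 24, 31 → 2
Cross-inversions: 4 + 4 + 2 + 2 + 2 = 14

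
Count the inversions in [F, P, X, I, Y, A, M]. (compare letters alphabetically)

Out-of-order pairs: 10

Count, for each position, how many later elements it exceeds:
F → A → 1
P → I, A, M → 3
X → I, A, M → 3
I → A → 1
Y → A, M → 2
A → none → 0
M → none → 0
Sum: 1 + 3 + 3 + 1 + 2 + 0 + 0 = 10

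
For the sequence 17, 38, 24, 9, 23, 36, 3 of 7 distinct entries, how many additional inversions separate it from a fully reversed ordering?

Maximum inversions for 7 distinct elements is C(7, 2) = 7·6/2 = 21.
Current inversions — for each element, count later smaller elements:
17: 2
38: 5
24: 3
9: 1
23: 1
36: 1
3: 0
Current total: 2 + 5 + 3 + 1 + 1 + 1 + 0 = 13
Shortfall: 21 − 13 = 8

8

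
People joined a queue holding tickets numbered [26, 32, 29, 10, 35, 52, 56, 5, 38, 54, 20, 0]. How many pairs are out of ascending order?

33 inversions

Count, for each position, how many later elements it exceeds:
26: 4
32: 5
29: 4
10: 2
35: 3
52: 4
56: 5
5: 1
38: 2
54: 2
20: 1
0: 0
Sum: 4 + 5 + 4 + 2 + 3 + 4 + 5 + 1 + 2 + 2 + 1 + 0 = 33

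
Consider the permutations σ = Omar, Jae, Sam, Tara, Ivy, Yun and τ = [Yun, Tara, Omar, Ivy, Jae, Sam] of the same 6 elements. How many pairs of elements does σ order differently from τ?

Assign each item its position (1..6) in the first ordering, then rewrite the second ordering as that position sequence:
positions: Omar→1, Jae→2, Sam→3, Tara→4, Ivy→5, Yun→6
second ordering as positions: [6, 4, 1, 5, 2, 3]
Discordant pairs = inversions in this position sequence.
6: 4, 1, 5, 2, 3 → 5
4: 1, 2, 3 → 3
1: 0
5: 2, 3 → 2
2: 0
3: 0
Total: 5 + 3 + 0 + 2 + 0 + 0 = 10

10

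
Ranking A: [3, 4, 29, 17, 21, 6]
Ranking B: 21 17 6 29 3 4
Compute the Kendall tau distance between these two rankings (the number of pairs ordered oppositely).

Assign each item its position (1..6) in the first ordering, then rewrite the second ordering as that position sequence:
positions: 3→1, 4→2, 29→3, 17→4, 21→5, 6→6
second ordering as positions: [5, 4, 6, 3, 1, 2]
Discordant pairs = inversions in this position sequence.
5: 4, 3, 1, 2 → 4
4: 3, 1, 2 → 3
6: 3, 1, 2 → 3
3: 1, 2 → 2
1: 0
2: 0
Total: 4 + 3 + 3 + 2 + 0 + 0 = 12

12 discordant pairs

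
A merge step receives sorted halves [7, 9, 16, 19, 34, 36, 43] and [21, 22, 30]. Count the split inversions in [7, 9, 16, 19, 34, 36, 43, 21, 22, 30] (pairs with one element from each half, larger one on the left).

9 split inversions

For each element r of the right run, count left-run elements greater than r:
r = 21: 34, 36, 43 → 3
r = 22: 34, 36, 43 → 3
r = 30: 34, 36, 43 → 3
Cross-inversions: 3 + 3 + 3 = 9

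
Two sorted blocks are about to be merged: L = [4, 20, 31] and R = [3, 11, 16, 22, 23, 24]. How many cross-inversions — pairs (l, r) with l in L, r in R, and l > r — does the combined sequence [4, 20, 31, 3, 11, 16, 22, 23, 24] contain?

Take each right-half value and tally the left-half values above it:
r = 3: 4, 20, 31 → 3
r = 11: 20, 31 → 2
r = 16: 20, 31 → 2
r = 22: 31 → 1
r = 23: 31 → 1
r = 24: 31 → 1
Cross-inversions: 3 + 2 + 2 + 1 + 1 + 1 = 10

10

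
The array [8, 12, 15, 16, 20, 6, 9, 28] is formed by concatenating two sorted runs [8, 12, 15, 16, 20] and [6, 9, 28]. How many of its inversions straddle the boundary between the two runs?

For each element r of the right run, count left-run elements greater than r:
r = 6: 8, 12, 15, 16, 20 → 5
r = 9: 12, 15, 16, 20 → 4
r = 28: none → 0
Cross-inversions: 5 + 4 + 0 = 9

9 cross-inversions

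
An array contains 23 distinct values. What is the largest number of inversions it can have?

A reversed (strictly descending) arrangement makes every pair an inversion, giving C(23, 2) inversions.
C(23, 2) = 23·22/2 = 253

253 inversions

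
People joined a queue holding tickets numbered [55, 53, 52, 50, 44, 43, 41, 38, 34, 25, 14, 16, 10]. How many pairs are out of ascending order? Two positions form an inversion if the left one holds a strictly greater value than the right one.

77

Count, for each position, how many later elements it exceeds:
55 → 53, 52, 50, 44, 43, 41, 38, 34, 25, 14, 16, 10 → 12
53 → 52, 50, 44, 43, 41, 38, 34, 25, 14, 16, 10 → 11
52 → 50, 44, 43, 41, 38, 34, 25, 14, 16, 10 → 10
50 → 44, 43, 41, 38, 34, 25, 14, 16, 10 → 9
44 → 43, 41, 38, 34, 25, 14, 16, 10 → 8
43 → 41, 38, 34, 25, 14, 16, 10 → 7
41 → 38, 34, 25, 14, 16, 10 → 6
38 → 34, 25, 14, 16, 10 → 5
34 → 25, 14, 16, 10 → 4
25 → 14, 16, 10 → 3
14 → 10 → 1
16 → 10 → 1
10 → none → 0
Sum: 12 + 11 + 10 + 9 + 8 + 7 + 6 + 5 + 4 + 3 + 1 + 1 + 0 = 77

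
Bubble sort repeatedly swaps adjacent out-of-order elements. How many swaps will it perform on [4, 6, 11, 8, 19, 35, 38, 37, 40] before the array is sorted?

The minimum number of adjacent swaps to sort an array equals its inversion count, since every such swap removes exactly one inversion.
Count inversions — for each element, later elements that are smaller:
4: none → 0
6: none → 0
11: 8 → 1
8: none → 0
19: none → 0
35: none → 0
38: 37 → 1
37: none → 0
40: none → 0
Total inversions: 0 + 0 + 1 + 0 + 0 + 0 + 1 + 0 + 0 = 2

2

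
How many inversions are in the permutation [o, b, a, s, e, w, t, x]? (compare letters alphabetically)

6

Element-by-element contributions:
o → b, a, e → 3
b → a → 1
a → none → 0
s → e → 1
e → none → 0
w → t → 1
t → none → 0
x → none → 0
Sum: 3 + 1 + 0 + 1 + 0 + 1 + 0 + 0 = 6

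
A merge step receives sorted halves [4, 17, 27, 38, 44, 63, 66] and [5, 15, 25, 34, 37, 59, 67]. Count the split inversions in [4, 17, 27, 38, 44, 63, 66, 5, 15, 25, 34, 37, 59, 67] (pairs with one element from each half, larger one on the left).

27 cross-inversions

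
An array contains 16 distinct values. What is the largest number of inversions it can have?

The maximum occurs when the array is in strictly decreasing order: every one of the C(16, 2) pairs is inverted.
C(16, 2) = 16·15/2 = 120

Inversions: 120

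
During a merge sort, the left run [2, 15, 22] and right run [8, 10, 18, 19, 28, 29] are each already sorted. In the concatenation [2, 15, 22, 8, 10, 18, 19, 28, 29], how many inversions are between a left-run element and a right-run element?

For each element r of the right run, count left-run elements greater than r:
r = 8: 15, 22 → 2
r = 10: 15, 22 → 2
r = 18: 22 → 1
r = 19: 22 → 1
r = 28: none → 0
r = 29: none → 0
Cross-inversions: 2 + 2 + 1 + 1 + 0 + 0 = 6

6 split inversions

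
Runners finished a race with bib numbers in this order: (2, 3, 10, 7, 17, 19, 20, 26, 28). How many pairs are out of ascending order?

Element-by-element contributions:
2: 0
3: 0
10: 1
7: 0
17: 0
19: 0
20: 0
26: 0
28: 0
Sum: 0 + 0 + 1 + 0 + 0 + 0 + 0 + 0 + 0 = 1

1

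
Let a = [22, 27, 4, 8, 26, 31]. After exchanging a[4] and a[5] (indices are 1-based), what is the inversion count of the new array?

6

Positions 4 and 5 hold 8 and 26; after swapping, the array is [22, 27, 4, 26, 8, 31].
Element-by-element contributions:
22 → 4, 8 → 2
27 → 4, 26, 8 → 3
4 → none → 0
26 → 8 → 1
8 → none → 0
31 → none → 0
Sum: 2 + 3 + 0 + 1 + 0 + 0 = 6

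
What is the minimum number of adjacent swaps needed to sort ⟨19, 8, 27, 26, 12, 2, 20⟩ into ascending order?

12 swaps

The minimum number of adjacent swaps to sort an array equals its inversion count, since every such swap removes exactly one inversion.
Count inversions — for each element, later elements that are smaller:
19: 8, 12, 2 → 3
8: 2 → 1
27: 26, 12, 2, 20 → 4
26: 12, 2, 20 → 3
12: 2 → 1
2: none → 0
20: none → 0
Total inversions: 3 + 1 + 4 + 3 + 1 + 0 + 0 = 12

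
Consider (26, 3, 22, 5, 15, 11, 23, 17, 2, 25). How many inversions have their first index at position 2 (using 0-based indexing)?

5 such elements

The element at index 2 is 22.
Elements after it: 5, 15, 11, 23, 17, 2, 25
Those smaller than 22: 5, 15, 11, 17, 2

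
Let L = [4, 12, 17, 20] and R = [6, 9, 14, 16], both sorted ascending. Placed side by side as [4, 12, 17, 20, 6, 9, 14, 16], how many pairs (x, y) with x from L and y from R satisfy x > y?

Take each right-half value and tally the left-half values above it:
r = 6: 12, 17, 20 → 3
r = 9: 12, 17, 20 → 3
r = 14: 17, 20 → 2
r = 16: 17, 20 → 2
Cross-inversions: 3 + 3 + 2 + 2 = 10

Cross-inversions: 10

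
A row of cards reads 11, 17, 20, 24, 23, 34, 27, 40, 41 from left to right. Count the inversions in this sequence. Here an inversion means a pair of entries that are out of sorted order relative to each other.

2

For each element, count later entries that are smaller:
11: 0
17: 0
20: 0
24: 1
23: 0
34: 1
27: 0
40: 0
41: 0
Sum: 0 + 0 + 0 + 1 + 0 + 1 + 0 + 0 + 0 = 2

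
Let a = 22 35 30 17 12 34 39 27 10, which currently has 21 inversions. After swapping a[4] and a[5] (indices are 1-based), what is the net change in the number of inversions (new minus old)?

Positions 4 and 5 hold 17 and 12; after swapping, the array is [22, 35, 30, 12, 17, 34, 39, 27, 10].
Count, for each position, how many later elements it exceeds:
22 → 12, 17, 10 → 3
35 → 30, 12, 17, 34, 27, 10 → 6
30 → 12, 17, 27, 10 → 4
12 → 10 → 1
17 → 10 → 1
34 → 27, 10 → 2
39 → 27, 10 → 2
27 → 10 → 1
10 → none → 0
Sum: 3 + 6 + 4 + 1 + 1 + 2 + 2 + 1 + 0 = 20
Change: 20 − 21 = -1

-1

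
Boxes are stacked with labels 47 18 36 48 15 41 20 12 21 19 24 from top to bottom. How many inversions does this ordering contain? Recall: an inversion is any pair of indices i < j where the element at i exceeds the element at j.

Count, for each position, how many later elements it exceeds:
47 → 18, 36, 15, 41, 20, 12, 21, 19, 24 → 9
18 → 15, 12 → 2
36 → 15, 20, 12, 21, 19, 24 → 6
48 → 15, 41, 20, 12, 21, 19, 24 → 7
15 → 12 → 1
41 → 20, 12, 21, 19, 24 → 5
20 → 12, 19 → 2
12 → none → 0
21 → 19 → 1
19 → none → 0
24 → none → 0
Sum: 9 + 2 + 6 + 7 + 1 + 5 + 2 + 0 + 1 + 0 + 0 = 33

33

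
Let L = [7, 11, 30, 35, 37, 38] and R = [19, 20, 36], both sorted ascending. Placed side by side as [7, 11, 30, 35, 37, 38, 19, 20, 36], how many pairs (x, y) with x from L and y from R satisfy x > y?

There are 10 cross-inversions.

Take each right-half value and tally the left-half values above it:
r = 19: 30, 35, 37, 38 → 4
r = 20: 30, 35, 37, 38 → 4
r = 36: 37, 38 → 2
Cross-inversions: 4 + 4 + 2 = 10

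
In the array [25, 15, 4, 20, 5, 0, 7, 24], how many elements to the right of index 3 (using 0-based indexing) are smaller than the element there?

3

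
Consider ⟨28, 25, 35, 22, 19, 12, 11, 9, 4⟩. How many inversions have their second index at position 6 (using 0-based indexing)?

6

The element at index 6 is 11.
Elements before it: 28, 25, 35, 22, 19, 12
Those larger than 11: 28, 25, 35, 22, 19, 12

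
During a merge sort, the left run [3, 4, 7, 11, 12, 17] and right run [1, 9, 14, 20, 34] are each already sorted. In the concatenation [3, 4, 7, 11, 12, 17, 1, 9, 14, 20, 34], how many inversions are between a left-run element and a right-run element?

There are 10 cross-inversions.

Take each right-half value and tally the left-half values above it:
r = 1: 3, 4, 7, 11, 12, 17 → 6
r = 9: 11, 12, 17 → 3
r = 14: 17 → 1
r = 20: none → 0
r = 34: none → 0
Cross-inversions: 6 + 3 + 1 + 0 + 0 = 10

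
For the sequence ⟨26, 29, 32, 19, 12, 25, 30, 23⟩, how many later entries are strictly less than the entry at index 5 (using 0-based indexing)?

1

The element at index 5 is 25.
Elements after it: 30, 23
Those smaller than 25: 23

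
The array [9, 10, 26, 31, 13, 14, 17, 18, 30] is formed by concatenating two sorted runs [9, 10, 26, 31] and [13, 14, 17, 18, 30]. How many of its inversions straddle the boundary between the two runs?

Take each right-half value and tally the left-half values above it:
r = 13: 26, 31 → 2
r = 14: 26, 31 → 2
r = 17: 26, 31 → 2
r = 18: 26, 31 → 2
r = 30: 31 → 1
Cross-inversions: 2 + 2 + 2 + 2 + 1 = 9

Cross-inversions: 9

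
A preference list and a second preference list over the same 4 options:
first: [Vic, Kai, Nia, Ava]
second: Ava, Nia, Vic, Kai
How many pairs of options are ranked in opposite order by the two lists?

Assign each item its position (1..4) in the first ordering, then rewrite the second ordering as that position sequence:
positions: Vic→1, Kai→2, Nia→3, Ava→4
second ordering as positions: [4, 3, 1, 2]
Discordant pairs = inversions in this position sequence.
4: 3, 1, 2 → 3
3: 1, 2 → 2
1: 0
2: 0
Total: 3 + 2 + 0 + 0 = 5

5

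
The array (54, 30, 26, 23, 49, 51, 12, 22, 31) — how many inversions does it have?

Sweep left to right; for each value list the smaller values that follow it:
54: 8
30: 4
26: 3
23: 2
49: 3
51: 3
12: 0
22: 0
31: 0
Sum: 8 + 4 + 3 + 2 + 3 + 3 + 0 + 0 + 0 = 23

23 out-of-order pairs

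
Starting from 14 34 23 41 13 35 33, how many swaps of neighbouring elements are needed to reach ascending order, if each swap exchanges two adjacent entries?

Minimum adjacent swaps = number of inversions (each swap of adjacent out-of-order elements removes one inversion and no swap can remove more).
Count inversions — for each element, later elements that are smaller:
14: 13 → 1
34: 23, 13, 33 → 3
23: 13 → 1
41: 13, 35, 33 → 3
13: none → 0
35: 33 → 1
33: none → 0
Total inversions: 1 + 3 + 1 + 3 + 0 + 1 + 0 = 9

Adjacent swaps: 9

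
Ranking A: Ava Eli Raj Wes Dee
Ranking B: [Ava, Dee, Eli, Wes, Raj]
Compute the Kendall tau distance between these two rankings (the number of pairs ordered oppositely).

Discordant pairs: 4

Assign each item its position (1..5) in the first ordering, then rewrite the second ordering as that position sequence:
positions: Ava→1, Eli→2, Raj→3, Wes→4, Dee→5
second ordering as positions: [1, 5, 2, 4, 3]
Discordant pairs = inversions in this position sequence.
1: 0
5: 2, 4, 3 → 3
2: 0
4: 3 → 1
3: 0
Total: 0 + 3 + 0 + 1 + 0 = 4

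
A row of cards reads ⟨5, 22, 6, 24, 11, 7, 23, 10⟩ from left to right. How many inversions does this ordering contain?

11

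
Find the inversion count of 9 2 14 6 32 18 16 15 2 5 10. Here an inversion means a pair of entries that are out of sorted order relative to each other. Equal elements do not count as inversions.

Count, for each position, how many later elements it exceeds:
9: 4
2: 0
14: 4
6: 2
32: 6
18: 5
16: 4
15: 3
2: 0
5: 0
10: 0
Sum: 4 + 0 + 4 + 2 + 6 + 5 + 4 + 3 + 0 + 0 + 0 = 28

28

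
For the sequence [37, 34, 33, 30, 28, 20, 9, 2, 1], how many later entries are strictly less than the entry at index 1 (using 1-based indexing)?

The element at index 1 is 37.
Elements after it: 34, 33, 30, 28, 20, 9, 2, 1
Those smaller than 37: 34, 33, 30, 28, 20, 9, 2, 1

8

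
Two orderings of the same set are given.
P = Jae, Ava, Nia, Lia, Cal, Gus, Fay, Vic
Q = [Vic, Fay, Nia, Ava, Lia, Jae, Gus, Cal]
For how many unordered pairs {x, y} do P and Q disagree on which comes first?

18

Assign each item its position (1..8) in the first ordering, then rewrite the second ordering as that position sequence:
positions: Jae→1, Ava→2, Nia→3, Lia→4, Cal→5, Gus→6, Fay→7, Vic→8
second ordering as positions: [8, 7, 3, 2, 4, 1, 6, 5]
Discordant pairs = inversions in this position sequence.
8: 7, 3, 2, 4, 1, 6, 5 → 7
7: 3, 2, 4, 1, 6, 5 → 6
3: 2, 1 → 2
2: 1 → 1
4: 1 → 1
1: 0
6: 5 → 1
5: 0
Total: 7 + 6 + 2 + 1 + 1 + 0 + 1 + 0 = 18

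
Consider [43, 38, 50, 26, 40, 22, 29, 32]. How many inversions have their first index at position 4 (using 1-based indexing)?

The element at index 4 is 26.
Elements after it: 40, 22, 29, 32
Those smaller than 26: 22

1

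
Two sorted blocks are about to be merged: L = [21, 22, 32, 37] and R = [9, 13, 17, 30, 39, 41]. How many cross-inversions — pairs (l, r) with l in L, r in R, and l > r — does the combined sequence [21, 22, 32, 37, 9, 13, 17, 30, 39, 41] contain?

For each element r of the right run, count left-run elements greater than r:
r = 9: 21, 22, 32, 37 → 4
r = 13: 21, 22, 32, 37 → 4
r = 17: 21, 22, 32, 37 → 4
r = 30: 32, 37 → 2
r = 39: none → 0
r = 41: none → 0
Cross-inversions: 4 + 4 + 4 + 2 + 0 + 0 = 14

14 cross-inversions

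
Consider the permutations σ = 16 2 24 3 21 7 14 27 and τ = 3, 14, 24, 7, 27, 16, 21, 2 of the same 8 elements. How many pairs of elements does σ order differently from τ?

Assign each item its position (1..8) in the first ordering, then rewrite the second ordering as that position sequence:
positions: 16→1, 2→2, 24→3, 3→4, 21→5, 7→6, 14→7, 27→8
second ordering as positions: [4, 7, 3, 6, 8, 1, 5, 2]
Discordant pairs = inversions in this position sequence.
4: 3, 1, 2 → 3
7: 3, 6, 1, 5, 2 → 5
3: 1, 2 → 2
6: 1, 5, 2 → 3
8: 1, 5, 2 → 3
1: 0
5: 2 → 1
2: 0
Total: 3 + 5 + 2 + 3 + 3 + 0 + 1 + 0 = 17

17 discordant pairs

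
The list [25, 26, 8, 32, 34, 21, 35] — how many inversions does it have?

6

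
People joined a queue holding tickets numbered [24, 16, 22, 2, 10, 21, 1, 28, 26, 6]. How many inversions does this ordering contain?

Inversions: 24

Element-by-element contributions:
24: 7
16: 4
22: 5
2: 1
10: 2
21: 2
1: 0
28: 2
26: 1
6: 0
Sum: 7 + 4 + 5 + 1 + 2 + 2 + 0 + 2 + 1 + 0 = 24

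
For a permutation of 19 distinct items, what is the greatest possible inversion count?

171 inversions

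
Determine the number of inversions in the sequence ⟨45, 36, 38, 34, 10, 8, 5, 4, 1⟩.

35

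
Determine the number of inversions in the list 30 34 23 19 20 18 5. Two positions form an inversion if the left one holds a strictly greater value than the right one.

Sweep left to right; for each value list the smaller values that follow it:
30 → 23, 19, 20, 18, 5 → 5
34 → 23, 19, 20, 18, 5 → 5
23 → 19, 20, 18, 5 → 4
19 → 18, 5 → 2
20 → 18, 5 → 2
18 → 5 → 1
5 → none → 0
Sum: 5 + 5 + 4 + 2 + 2 + 1 + 0 = 19

19 out-of-order pairs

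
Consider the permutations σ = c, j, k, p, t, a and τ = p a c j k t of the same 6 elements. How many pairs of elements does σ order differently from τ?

Assign each item its position (1..6) in the first ordering, then rewrite the second ordering as that position sequence:
positions: c→1, j→2, k→3, p→4, t→5, a→6
second ordering as positions: [4, 6, 1, 2, 3, 5]
Discordant pairs = inversions in this position sequence.
4: 1, 2, 3 → 3
6: 1, 2, 3, 5 → 4
1: 0
2: 0
3: 0
5: 0
Total: 3 + 4 + 0 + 0 + 0 + 0 = 7

7 discordant pairs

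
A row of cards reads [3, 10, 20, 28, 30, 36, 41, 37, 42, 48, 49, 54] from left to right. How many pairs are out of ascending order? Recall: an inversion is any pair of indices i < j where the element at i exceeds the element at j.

There is 1 out-of-order pair.

For each element, count later entries that are smaller:
3: 0
10: 0
20: 0
28: 0
30: 0
36: 0
41: 1
37: 0
42: 0
48: 0
49: 0
54: 0
Sum: 0 + 0 + 0 + 0 + 0 + 0 + 1 + 0 + 0 + 0 + 0 + 0 = 1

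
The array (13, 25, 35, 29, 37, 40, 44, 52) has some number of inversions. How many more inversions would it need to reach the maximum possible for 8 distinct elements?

27

Maximum inversions for 8 distinct elements is C(8, 2) = 8·7/2 = 28.
Current inversions — for each element, count later smaller elements:
13: 0
25: 0
35: 1
29: 0
37: 0
40: 0
44: 0
52: 0
Current total: 0 + 0 + 1 + 0 + 0 + 0 + 0 + 0 = 1
Shortfall: 28 − 1 = 27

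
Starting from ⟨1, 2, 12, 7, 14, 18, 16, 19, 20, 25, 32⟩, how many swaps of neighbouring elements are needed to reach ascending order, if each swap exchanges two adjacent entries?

2 swaps

The minimum number of adjacent swaps to sort an array equals its inversion count, since every such swap removes exactly one inversion.
Count inversions — for each element, later elements that are smaller:
1: none → 0
2: none → 0
12: 7 → 1
7: none → 0
14: none → 0
18: 16 → 1
16: none → 0
19: none → 0
20: none → 0
25: none → 0
32: none → 0
Total inversions: 0 + 0 + 1 + 0 + 0 + 1 + 0 + 0 + 0 + 0 + 0 = 2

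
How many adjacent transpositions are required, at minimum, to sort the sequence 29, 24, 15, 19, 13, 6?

Swaps: 14

Minimum adjacent swaps = number of inversions (each swap of adjacent out-of-order elements removes one inversion and no swap can remove more).
Count inversions — for each element, later elements that are smaller:
29: 24, 15, 19, 13, 6 → 5
24: 15, 19, 13, 6 → 4
15: 13, 6 → 2
19: 13, 6 → 2
13: 6 → 1
6: none → 0
Total inversions: 5 + 4 + 2 + 2 + 1 + 0 = 14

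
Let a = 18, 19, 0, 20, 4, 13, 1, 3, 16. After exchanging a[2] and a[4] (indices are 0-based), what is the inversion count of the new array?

Positions 2 and 4 hold 0 and 4; after swapping, the array is [18, 19, 4, 20, 0, 13, 1, 3, 16].
Element-by-element contributions:
18: 6
19: 6
4: 3
20: 5
0: 0
13: 2
1: 0
3: 0
16: 0
Sum: 6 + 6 + 3 + 5 + 0 + 2 + 0 + 0 + 0 = 22

22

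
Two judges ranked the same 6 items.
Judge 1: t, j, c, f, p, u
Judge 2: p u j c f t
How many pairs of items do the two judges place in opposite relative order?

Assign each item its position (1..6) in the first ordering, then rewrite the second ordering as that position sequence:
positions: t→1, j→2, c→3, f→4, p→5, u→6
second ordering as positions: [5, 6, 2, 3, 4, 1]
Discordant pairs = inversions in this position sequence.
5: 2, 3, 4, 1 → 4
6: 2, 3, 4, 1 → 4
2: 1 → 1
3: 1 → 1
4: 1 → 1
1: 0
Total: 4 + 4 + 1 + 1 + 1 + 0 = 11

There are 11 discordant pairs.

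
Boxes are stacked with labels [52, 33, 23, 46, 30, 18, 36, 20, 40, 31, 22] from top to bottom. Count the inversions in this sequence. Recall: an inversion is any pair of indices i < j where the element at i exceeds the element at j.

Count, for each position, how many later elements it exceeds:
52 → 33, 23, 46, 30, 18, 36, 20, 40, 31, 22 → 10
33 → 23, 30, 18, 20, 31, 22 → 6
23 → 18, 20, 22 → 3
46 → 30, 18, 36, 20, 40, 31, 22 → 7
30 → 18, 20, 22 → 3
18 → none → 0
36 → 20, 31, 22 → 3
20 → none → 0
40 → 31, 22 → 2
31 → 22 → 1
22 → none → 0
Sum: 10 + 6 + 3 + 7 + 3 + 0 + 3 + 0 + 2 + 1 + 0 = 35

35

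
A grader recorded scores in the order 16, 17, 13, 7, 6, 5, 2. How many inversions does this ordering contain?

20

For each element, count later entries that are smaller:
16 → 13, 7, 6, 5, 2 → 5
17 → 13, 7, 6, 5, 2 → 5
13 → 7, 6, 5, 2 → 4
7 → 6, 5, 2 → 3
6 → 5, 2 → 2
5 → 2 → 1
2 → none → 0
Sum: 5 + 5 + 4 + 3 + 2 + 1 + 0 = 20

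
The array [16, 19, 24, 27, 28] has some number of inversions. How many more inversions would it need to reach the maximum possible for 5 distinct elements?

Maximum inversions for 5 distinct elements is C(5, 2) = 5·4/2 = 10.
Current inversions — for each element, count later smaller elements:
16: 0
19: 0
24: 0
27: 0
28: 0
Current total: 0 + 0 + 0 + 0 + 0 = 0
Shortfall: 10 − 0 = 10

10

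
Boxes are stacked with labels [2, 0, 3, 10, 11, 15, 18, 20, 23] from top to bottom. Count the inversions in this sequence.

Sweep left to right; for each value list the smaller values that follow it:
2: 1
0: 0
3: 0
10: 0
11: 0
15: 0
18: 0
20: 0
23: 0
Sum: 1 + 0 + 0 + 0 + 0 + 0 + 0 + 0 + 0 = 1

1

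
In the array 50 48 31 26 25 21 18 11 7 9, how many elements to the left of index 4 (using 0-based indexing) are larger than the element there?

The element at index 4 is 25.
Elements before it: 50, 48, 31, 26
Those larger than 25: 50, 48, 31, 26

4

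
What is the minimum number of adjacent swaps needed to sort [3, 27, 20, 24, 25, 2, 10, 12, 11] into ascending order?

The minimum number of adjacent swaps to sort an array equals its inversion count, since every such swap removes exactly one inversion.
Count inversions — for each element, later elements that are smaller:
3: 2 → 1
27: 20, 24, 25, 2, 10, 12, 11 → 7
20: 2, 10, 12, 11 → 4
24: 2, 10, 12, 11 → 4
25: 2, 10, 12, 11 → 4
2: none → 0
10: none → 0
12: 11 → 1
11: none → 0
Total inversions: 1 + 7 + 4 + 4 + 4 + 0 + 0 + 1 + 0 = 21

21 swaps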